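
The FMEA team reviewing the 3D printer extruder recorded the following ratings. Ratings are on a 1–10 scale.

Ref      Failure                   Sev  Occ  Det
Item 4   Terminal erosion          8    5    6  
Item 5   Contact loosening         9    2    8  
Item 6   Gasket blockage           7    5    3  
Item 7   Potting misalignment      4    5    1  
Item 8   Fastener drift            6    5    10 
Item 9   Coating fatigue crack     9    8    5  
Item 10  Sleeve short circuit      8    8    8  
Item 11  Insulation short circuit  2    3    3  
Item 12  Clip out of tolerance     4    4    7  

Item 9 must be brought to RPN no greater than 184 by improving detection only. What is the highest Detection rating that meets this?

2

Item 9: S=9, O=8, D=5 → current RPN = 360.
Fixed product = 72. Need 72 × D ≤ 184, so D ≤ 184/72 = 2.56.
Maximum integer Detection rating = 2 (gives RPN 144; D=3 would give 216 > 184).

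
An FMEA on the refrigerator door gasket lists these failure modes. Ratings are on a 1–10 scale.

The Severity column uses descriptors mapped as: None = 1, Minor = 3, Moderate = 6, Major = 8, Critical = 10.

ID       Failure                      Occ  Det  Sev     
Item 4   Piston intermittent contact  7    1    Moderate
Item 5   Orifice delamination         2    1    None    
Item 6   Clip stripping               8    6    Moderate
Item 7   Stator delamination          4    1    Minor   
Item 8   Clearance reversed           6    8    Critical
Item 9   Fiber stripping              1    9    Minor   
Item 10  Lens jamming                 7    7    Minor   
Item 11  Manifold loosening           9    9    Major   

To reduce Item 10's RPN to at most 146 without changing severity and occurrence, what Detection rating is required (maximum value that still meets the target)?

Item 10: S=3, O=7, D=7 → current RPN = 147.
Fixed product = 21. Need 21 × D ≤ 146, so D ≤ 146/21 = 6.95.
Maximum integer Detection rating = 6 (gives RPN 126; D=7 would give 147 > 146).

6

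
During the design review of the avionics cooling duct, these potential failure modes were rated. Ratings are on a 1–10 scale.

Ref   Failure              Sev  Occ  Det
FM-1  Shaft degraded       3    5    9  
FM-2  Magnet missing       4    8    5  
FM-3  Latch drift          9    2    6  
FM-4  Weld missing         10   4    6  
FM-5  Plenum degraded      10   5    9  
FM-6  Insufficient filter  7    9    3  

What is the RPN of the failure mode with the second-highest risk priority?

240

RPN = Severity × Occurrence × Detection:
  FM-1: 3 × 5 × 9 = 135
  FM-2: 4 × 8 × 5 = 160
  FM-3: 9 × 2 × 6 = 108
  FM-4: 10 × 4 × 6 = 240
  FM-5: 10 × 5 × 9 = 450
  FM-6: 7 × 9 × 3 = 189
Sorted descending: 450, 240, 189, 160, 135, 108.
The second-highest RPN is 240 (FM-4).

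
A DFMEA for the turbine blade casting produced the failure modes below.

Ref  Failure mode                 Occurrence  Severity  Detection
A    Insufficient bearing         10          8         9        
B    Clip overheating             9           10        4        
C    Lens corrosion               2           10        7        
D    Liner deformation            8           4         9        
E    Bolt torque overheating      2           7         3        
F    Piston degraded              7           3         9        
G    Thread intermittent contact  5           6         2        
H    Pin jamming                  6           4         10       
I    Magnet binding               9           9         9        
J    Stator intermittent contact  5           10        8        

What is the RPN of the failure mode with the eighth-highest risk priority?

RPN = Severity × Occurrence × Detection:
  A: 8 × 10 × 9 = 720
  B: 10 × 9 × 4 = 360
  C: 10 × 2 × 7 = 140
  D: 4 × 8 × 9 = 288
  E: 7 × 2 × 3 = 42
  F: 3 × 7 × 9 = 189
  G: 6 × 5 × 2 = 60
  H: 4 × 6 × 10 = 240
  I: 9 × 9 × 9 = 729
  J: 10 × 5 × 8 = 400
Sorted descending: 729, 720, 400, 360, 288, 240, 189, 140, 60, 42.
The eighth-highest RPN is 140 (C).

140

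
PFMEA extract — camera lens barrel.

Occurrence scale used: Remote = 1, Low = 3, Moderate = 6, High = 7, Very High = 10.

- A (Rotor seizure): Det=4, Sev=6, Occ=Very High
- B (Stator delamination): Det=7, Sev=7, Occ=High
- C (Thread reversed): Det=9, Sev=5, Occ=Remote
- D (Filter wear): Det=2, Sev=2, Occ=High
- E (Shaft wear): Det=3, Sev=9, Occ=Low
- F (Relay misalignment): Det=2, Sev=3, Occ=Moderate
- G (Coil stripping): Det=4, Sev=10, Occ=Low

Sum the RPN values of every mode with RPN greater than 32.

865

RPN = Severity × Occurrence × Detection:
  A: 6 × 10 × 4 = 240
  B: 7 × 7 × 7 = 343
  C: 5 × 1 × 9 = 45
  D: 2 × 7 × 2 = 28
  E: 9 × 3 × 3 = 81
  F: 3 × 6 × 2 = 36
  G: 10 × 3 × 4 = 120
RPN > 32: A (240), B (343), C (45), E (81), F (36), G (120).
Sum: 240 + 343 + 45 + 81 + 36 + 120 = 865.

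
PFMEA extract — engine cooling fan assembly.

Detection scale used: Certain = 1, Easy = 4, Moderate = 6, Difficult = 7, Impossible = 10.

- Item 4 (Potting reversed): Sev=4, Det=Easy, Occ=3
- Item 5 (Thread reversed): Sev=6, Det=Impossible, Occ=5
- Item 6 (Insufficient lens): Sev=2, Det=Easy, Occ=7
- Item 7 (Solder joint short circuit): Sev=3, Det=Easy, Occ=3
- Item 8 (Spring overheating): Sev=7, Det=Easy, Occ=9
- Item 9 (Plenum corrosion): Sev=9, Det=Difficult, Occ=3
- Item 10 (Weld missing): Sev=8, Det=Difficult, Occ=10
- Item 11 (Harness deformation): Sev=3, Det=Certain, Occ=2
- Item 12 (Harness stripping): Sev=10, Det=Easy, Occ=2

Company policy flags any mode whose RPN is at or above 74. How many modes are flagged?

RPN = Severity × Occurrence × Detection:
  Item 4: 4 × 3 × 4 = 48
  Item 5: 6 × 5 × 10 = 300
  Item 6: 2 × 7 × 4 = 56
  Item 7: 3 × 3 × 4 = 36
  Item 8: 7 × 9 × 4 = 252
  Item 9: 9 × 3 × 7 = 189
  Item 10: 8 × 10 × 7 = 560
  Item 11: 3 × 2 × 1 = 6
  Item 12: 10 × 2 × 4 = 80
Modes with RPN ≥ 74: Item 5 (300), Item 8 (252), Item 9 (189), Item 10 (560), Item 12 (80) → 5.

5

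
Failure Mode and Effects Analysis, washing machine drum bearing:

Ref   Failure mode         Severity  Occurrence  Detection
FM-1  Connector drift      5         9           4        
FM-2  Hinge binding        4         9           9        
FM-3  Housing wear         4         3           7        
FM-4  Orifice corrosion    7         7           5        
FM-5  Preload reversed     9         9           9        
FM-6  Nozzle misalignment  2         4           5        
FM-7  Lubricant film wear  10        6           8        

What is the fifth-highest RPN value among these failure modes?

180

RPN = Severity × Occurrence × Detection:
  FM-1: 5 × 9 × 4 = 180
  FM-2: 4 × 9 × 9 = 324
  FM-3: 4 × 3 × 7 = 84
  FM-4: 7 × 7 × 5 = 245
  FM-5: 9 × 9 × 9 = 729
  FM-6: 2 × 4 × 5 = 40
  FM-7: 10 × 6 × 8 = 480
Sorted descending: 729, 480, 324, 245, 180, 84, 40.
The fifth-highest RPN is 180 (FM-1).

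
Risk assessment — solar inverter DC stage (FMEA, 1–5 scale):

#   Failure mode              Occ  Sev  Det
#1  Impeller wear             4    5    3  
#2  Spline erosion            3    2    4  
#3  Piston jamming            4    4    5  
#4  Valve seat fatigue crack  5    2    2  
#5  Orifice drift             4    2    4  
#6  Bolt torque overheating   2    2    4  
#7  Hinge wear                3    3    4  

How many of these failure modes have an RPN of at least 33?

3

RPN = Severity × Occurrence × Detection:
  #1: 5 × 4 × 3 = 60
  #2: 2 × 3 × 4 = 24
  #3: 4 × 4 × 5 = 80
  #4: 2 × 5 × 2 = 20
  #5: 2 × 4 × 4 = 32
  #6: 2 × 2 × 4 = 16
  #7: 3 × 3 × 4 = 36
Modes with RPN ≥ 33: #1 (60), #3 (80), #7 (36) → 3.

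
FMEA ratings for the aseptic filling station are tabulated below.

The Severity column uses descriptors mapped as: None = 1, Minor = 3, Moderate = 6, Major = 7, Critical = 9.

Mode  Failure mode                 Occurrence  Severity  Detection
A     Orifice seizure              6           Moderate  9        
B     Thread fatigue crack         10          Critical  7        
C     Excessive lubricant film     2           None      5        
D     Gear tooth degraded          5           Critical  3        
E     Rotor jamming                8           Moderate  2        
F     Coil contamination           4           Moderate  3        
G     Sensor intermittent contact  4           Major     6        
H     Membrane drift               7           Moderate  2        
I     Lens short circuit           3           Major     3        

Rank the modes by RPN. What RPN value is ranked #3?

168

RPN = Severity × Occurrence × Detection:
  A: 6 × 6 × 9 = 324
  B: 9 × 10 × 7 = 630
  C: 1 × 2 × 5 = 10
  D: 9 × 5 × 3 = 135
  E: 6 × 8 × 2 = 96
  F: 6 × 4 × 3 = 72
  G: 7 × 4 × 6 = 168
  H: 6 × 7 × 2 = 84
  I: 7 × 3 × 3 = 63
Sorted descending: 630, 324, 168, 135, 96, 84, 72, 63, 10.
The third-highest RPN is 168 (G).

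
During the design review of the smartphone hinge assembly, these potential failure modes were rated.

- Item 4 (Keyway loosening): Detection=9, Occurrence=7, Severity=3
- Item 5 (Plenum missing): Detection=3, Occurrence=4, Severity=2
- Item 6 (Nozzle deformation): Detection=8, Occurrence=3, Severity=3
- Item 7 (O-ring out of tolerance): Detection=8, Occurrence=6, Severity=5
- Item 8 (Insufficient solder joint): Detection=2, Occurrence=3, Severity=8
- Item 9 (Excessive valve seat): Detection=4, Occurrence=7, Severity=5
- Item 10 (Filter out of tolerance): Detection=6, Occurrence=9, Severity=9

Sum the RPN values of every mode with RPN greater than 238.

RPN = Severity × Occurrence × Detection:
  Item 4: 3 × 7 × 9 = 189
  Item 5: 2 × 4 × 3 = 24
  Item 6: 3 × 3 × 8 = 72
  Item 7: 5 × 6 × 8 = 240
  Item 8: 8 × 3 × 2 = 48
  Item 9: 5 × 7 × 4 = 140
  Item 10: 9 × 9 × 6 = 486
RPN > 238: Item 7 (240), Item 10 (486).
Sum: 240 + 486 = 726.

726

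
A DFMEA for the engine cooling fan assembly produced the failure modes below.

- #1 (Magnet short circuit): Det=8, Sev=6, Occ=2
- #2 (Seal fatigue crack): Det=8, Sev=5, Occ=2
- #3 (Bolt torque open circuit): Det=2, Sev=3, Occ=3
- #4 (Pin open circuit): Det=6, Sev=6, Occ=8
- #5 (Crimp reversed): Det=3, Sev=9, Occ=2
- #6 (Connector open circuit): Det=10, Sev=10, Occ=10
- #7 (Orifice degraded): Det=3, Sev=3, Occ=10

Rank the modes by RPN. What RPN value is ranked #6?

RPN = Severity × Occurrence × Detection:
  #1: 6 × 2 × 8 = 96
  #2: 5 × 2 × 8 = 80
  #3: 3 × 3 × 2 = 18
  #4: 6 × 8 × 6 = 288
  #5: 9 × 2 × 3 = 54
  #6: 10 × 10 × 10 = 1000
  #7: 3 × 10 × 3 = 90
Sorted descending: 1000, 288, 96, 90, 80, 54, 18.
The sixth-highest RPN is 54 (#5).

54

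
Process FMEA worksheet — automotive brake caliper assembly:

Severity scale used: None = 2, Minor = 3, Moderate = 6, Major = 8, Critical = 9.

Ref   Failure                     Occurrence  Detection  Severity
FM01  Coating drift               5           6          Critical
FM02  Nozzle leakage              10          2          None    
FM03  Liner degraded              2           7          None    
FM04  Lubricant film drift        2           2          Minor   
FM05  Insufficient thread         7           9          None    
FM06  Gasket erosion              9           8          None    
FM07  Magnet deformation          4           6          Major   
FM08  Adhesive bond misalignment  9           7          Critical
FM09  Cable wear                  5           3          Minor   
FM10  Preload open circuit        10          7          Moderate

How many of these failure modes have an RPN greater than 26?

RPN = Severity × Occurrence × Detection:
  FM01: 9 × 5 × 6 = 270
  FM02: 2 × 10 × 2 = 40
  FM03: 2 × 2 × 7 = 28
  FM04: 3 × 2 × 2 = 12
  FM05: 2 × 7 × 9 = 126
  FM06: 2 × 9 × 8 = 144
  FM07: 8 × 4 × 6 = 192
  FM08: 9 × 9 × 7 = 567
  FM09: 3 × 5 × 3 = 45
  FM10: 6 × 10 × 7 = 420
Modes with RPN > 26: FM01 (270), FM02 (40), FM03 (28), FM05 (126), FM06 (144), FM07 (192), FM08 (567), FM09 (45), FM10 (420) → 9.

9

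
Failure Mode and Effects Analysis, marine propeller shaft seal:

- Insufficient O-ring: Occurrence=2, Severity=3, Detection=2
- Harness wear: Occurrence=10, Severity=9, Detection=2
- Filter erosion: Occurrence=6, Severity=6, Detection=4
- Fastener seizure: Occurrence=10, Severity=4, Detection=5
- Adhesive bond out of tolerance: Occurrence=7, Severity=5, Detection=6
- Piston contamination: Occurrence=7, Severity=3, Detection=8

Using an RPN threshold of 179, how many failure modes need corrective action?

RPN = Severity × Occurrence × Detection:
  Insufficient O-ring: 3 × 2 × 2 = 12
  Harness wear: 9 × 10 × 2 = 180
  Filter erosion: 6 × 6 × 4 = 144
  Fastener seizure: 4 × 10 × 5 = 200
  Adhesive bond out of tolerance: 5 × 7 × 6 = 210
  Piston contamination: 3 × 7 × 8 = 168
Modes with RPN ≥ 179: Harness wear (180), Fastener seizure (200), Adhesive bond out of tolerance (210) → 3.

3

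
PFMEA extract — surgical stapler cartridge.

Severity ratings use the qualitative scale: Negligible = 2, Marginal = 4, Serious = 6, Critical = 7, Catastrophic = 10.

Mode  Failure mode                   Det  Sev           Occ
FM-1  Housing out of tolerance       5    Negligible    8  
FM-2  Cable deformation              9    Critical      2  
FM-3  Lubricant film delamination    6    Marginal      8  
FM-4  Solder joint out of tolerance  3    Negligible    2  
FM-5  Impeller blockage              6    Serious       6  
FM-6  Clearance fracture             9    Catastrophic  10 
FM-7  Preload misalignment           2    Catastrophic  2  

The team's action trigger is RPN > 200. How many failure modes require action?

2

RPN = Severity × Occurrence × Detection:
  FM-1: 2 × 8 × 5 = 80
  FM-2: 7 × 2 × 9 = 126
  FM-3: 4 × 8 × 6 = 192
  FM-4: 2 × 2 × 3 = 12
  FM-5: 6 × 6 × 6 = 216
  FM-6: 10 × 10 × 9 = 900
  FM-7: 10 × 2 × 2 = 40
Modes with RPN > 200: FM-5 (216), FM-6 (900) → 2.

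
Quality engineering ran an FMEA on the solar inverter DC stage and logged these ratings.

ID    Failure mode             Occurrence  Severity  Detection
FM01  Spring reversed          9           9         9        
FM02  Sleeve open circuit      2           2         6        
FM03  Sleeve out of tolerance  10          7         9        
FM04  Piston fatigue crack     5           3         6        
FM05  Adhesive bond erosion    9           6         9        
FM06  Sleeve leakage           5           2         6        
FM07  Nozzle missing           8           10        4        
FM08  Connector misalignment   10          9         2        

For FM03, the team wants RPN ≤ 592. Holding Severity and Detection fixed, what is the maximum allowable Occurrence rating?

FM03: S=7, O=10, D=9 → current RPN = 630.
Fixed product = 63. Need 63 × O ≤ 592, so O ≤ 592/63 = 9.40.
Maximum integer Occurrence rating = 9 (gives RPN 567; O=10 would give 630 > 592).

9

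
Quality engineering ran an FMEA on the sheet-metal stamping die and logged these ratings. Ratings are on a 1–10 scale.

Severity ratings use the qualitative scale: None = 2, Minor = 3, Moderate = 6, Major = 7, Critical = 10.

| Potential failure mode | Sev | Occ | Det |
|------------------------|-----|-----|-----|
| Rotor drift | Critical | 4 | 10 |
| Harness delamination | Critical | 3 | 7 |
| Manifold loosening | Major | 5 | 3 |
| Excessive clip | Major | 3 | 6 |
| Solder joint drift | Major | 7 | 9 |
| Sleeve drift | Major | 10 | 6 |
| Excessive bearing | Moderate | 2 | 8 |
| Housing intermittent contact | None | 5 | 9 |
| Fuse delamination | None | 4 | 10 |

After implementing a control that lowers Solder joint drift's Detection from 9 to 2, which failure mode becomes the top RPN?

Sleeve drift

RPN = Severity × Occurrence × Detection:
  Rotor drift: 10 × 4 × 10 = 400
  Harness delamination: 10 × 3 × 7 = 210
  Manifold loosening: 7 × 5 × 3 = 105
  Excessive clip: 7 × 3 × 6 = 126
  Solder joint drift: 7 × 7 × 9 = 441
  Sleeve drift: 7 × 10 × 6 = 420
  Excessive bearing: 6 × 2 × 8 = 96
  Housing intermittent contact: 2 × 5 × 9 = 90
  Fuse delamination: 2 × 4 × 10 = 80
After action: Solder joint drift → 7 × 7 × 2 = 98.
Revised RPNs: Sleeve drift=420, Rotor drift=400, Harness delamination=210, Excessive clip=126, Manifold loosening=105, Solder joint drift=98, Excessive bearing=96, Housing intermittent contact=90, Fuse delamination=80.
Highest is now Sleeve drift (420).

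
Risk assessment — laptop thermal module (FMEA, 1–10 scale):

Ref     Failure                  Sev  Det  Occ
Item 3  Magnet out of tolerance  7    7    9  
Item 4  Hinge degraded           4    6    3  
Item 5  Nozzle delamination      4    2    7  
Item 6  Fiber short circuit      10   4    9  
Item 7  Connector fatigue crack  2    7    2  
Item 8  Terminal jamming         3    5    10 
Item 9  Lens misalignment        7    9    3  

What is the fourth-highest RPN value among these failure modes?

RPN = Severity × Occurrence × Detection:
  Item 3: 7 × 9 × 7 = 441
  Item 4: 4 × 3 × 6 = 72
  Item 5: 4 × 7 × 2 = 56
  Item 6: 10 × 9 × 4 = 360
  Item 7: 2 × 2 × 7 = 28
  Item 8: 3 × 10 × 5 = 150
  Item 9: 7 × 3 × 9 = 189
Sorted descending: 441, 360, 189, 150, 72, 56, 28.
The fourth-highest RPN is 150 (Item 8).

150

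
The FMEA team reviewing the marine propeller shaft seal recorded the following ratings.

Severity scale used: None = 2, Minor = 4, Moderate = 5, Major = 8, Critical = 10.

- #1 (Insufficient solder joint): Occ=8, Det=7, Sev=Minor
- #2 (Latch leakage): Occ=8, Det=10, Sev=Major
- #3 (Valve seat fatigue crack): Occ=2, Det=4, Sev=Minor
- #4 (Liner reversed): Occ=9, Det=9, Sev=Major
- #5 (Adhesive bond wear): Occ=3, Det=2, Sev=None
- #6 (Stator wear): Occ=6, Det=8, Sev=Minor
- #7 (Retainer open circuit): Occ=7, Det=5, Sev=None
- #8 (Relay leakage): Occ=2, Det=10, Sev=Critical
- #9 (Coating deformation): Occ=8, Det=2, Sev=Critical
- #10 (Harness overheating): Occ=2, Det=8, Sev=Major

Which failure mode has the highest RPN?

#4

RPN = Severity × Occurrence × Detection:
  #1: 4 × 8 × 7 = 224
  #2: 8 × 8 × 10 = 640
  #3: 4 × 2 × 4 = 32
  #4: 8 × 9 × 9 = 648
  #5: 2 × 3 × 2 = 12
  #6: 4 × 6 × 8 = 192
  #7: 2 × 7 × 5 = 70
  #8: 10 × 2 × 10 = 200
  #9: 10 × 8 × 2 = 160
  #10: 8 × 2 × 8 = 128
Highest RPN is 648 → #4.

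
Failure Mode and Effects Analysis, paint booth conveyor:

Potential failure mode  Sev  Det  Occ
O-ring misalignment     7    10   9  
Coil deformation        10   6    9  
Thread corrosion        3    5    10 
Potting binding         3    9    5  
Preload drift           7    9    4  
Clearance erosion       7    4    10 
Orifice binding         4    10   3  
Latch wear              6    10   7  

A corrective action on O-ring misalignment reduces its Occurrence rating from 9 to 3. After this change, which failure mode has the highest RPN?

Coil deformation

RPN = Severity × Occurrence × Detection:
  O-ring misalignment: 7 × 9 × 10 = 630
  Coil deformation: 10 × 9 × 6 = 540
  Thread corrosion: 3 × 10 × 5 = 150
  Potting binding: 3 × 5 × 9 = 135
  Preload drift: 7 × 4 × 9 = 252
  Clearance erosion: 7 × 10 × 4 = 280
  Orifice binding: 4 × 3 × 10 = 120
  Latch wear: 6 × 7 × 10 = 420
After action: O-ring misalignment → 7 × 3 × 10 = 210.
Revised RPNs: Coil deformation=540, Latch wear=420, Clearance erosion=280, Preload drift=252, O-ring misalignment=210, Thread corrosion=150, Potting binding=135, Orifice binding=120.
Highest is now Coil deformation (540).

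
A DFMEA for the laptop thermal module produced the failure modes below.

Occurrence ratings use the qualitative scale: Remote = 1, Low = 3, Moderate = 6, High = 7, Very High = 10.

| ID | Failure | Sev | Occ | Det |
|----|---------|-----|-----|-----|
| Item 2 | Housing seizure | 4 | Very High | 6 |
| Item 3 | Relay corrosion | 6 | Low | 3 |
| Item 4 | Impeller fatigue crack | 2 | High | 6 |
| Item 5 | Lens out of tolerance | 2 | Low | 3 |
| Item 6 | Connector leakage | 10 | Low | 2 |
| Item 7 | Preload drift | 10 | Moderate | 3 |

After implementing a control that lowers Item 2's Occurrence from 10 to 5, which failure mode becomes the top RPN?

Item 7

RPN = Severity × Occurrence × Detection:
  Item 2: 4 × 10 × 6 = 240
  Item 3: 6 × 3 × 3 = 54
  Item 4: 2 × 7 × 6 = 84
  Item 5: 2 × 3 × 3 = 18
  Item 6: 10 × 3 × 2 = 60
  Item 7: 10 × 6 × 3 = 180
After action: Item 2 → 4 × 5 × 6 = 120.
Revised RPNs: Item 7=180, Item 2=120, Item 4=84, Item 6=60, Item 3=54, Item 5=18.
Highest is now Item 7 (180).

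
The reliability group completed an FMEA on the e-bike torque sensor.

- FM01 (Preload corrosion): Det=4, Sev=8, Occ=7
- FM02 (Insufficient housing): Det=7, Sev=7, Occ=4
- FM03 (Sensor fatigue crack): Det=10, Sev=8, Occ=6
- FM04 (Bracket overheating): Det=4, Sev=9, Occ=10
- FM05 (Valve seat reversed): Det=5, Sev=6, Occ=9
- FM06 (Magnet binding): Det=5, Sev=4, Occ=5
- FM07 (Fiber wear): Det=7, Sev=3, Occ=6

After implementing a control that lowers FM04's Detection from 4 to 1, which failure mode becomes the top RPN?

FM03

RPN = Severity × Occurrence × Detection:
  FM01: 8 × 7 × 4 = 224
  FM02: 7 × 4 × 7 = 196
  FM03: 8 × 6 × 10 = 480
  FM04: 9 × 10 × 4 = 360
  FM05: 6 × 9 × 5 = 270
  FM06: 4 × 5 × 5 = 100
  FM07: 3 × 6 × 7 = 126
After action: FM04 → 9 × 10 × 1 = 90.
Revised RPNs: FM03=480, FM05=270, FM01=224, FM02=196, FM07=126, FM06=100, FM04=90.
Highest is now FM03 (480).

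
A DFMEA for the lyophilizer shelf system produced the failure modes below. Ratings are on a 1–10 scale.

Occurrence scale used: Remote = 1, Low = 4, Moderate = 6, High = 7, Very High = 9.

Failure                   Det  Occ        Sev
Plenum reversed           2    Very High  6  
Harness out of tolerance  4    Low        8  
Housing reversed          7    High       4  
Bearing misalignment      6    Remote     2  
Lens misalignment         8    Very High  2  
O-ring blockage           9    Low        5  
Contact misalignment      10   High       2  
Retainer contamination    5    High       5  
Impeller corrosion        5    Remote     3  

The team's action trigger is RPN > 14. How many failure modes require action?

RPN = Severity × Occurrence × Detection:
  Plenum reversed: 6 × 9 × 2 = 108
  Harness out of tolerance: 8 × 4 × 4 = 128
  Housing reversed: 4 × 7 × 7 = 196
  Bearing misalignment: 2 × 1 × 6 = 12
  Lens misalignment: 2 × 9 × 8 = 144
  O-ring blockage: 5 × 4 × 9 = 180
  Contact misalignment: 2 × 7 × 10 = 140
  Retainer contamination: 5 × 7 × 5 = 175
  Impeller corrosion: 3 × 1 × 5 = 15
Modes with RPN > 14: Plenum reversed (108), Harness out of tolerance (128), Housing reversed (196), Lens misalignment (144), O-ring blockage (180), Contact misalignment (140), Retainer contamination (175), Impeller corrosion (15) → 8.

8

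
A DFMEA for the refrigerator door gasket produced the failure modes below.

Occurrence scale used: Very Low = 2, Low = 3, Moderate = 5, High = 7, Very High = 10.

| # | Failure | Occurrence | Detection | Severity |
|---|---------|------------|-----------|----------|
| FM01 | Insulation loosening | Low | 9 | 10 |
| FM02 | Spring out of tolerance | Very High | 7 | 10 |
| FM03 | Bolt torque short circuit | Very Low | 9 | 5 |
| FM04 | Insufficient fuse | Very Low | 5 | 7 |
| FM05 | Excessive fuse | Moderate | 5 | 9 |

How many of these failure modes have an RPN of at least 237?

RPN = Severity × Occurrence × Detection:
  FM01: 10 × 3 × 9 = 270
  FM02: 10 × 10 × 7 = 700
  FM03: 5 × 2 × 9 = 90
  FM04: 7 × 2 × 5 = 70
  FM05: 9 × 5 × 5 = 225
Modes with RPN ≥ 237: FM01 (270), FM02 (700) → 2.

2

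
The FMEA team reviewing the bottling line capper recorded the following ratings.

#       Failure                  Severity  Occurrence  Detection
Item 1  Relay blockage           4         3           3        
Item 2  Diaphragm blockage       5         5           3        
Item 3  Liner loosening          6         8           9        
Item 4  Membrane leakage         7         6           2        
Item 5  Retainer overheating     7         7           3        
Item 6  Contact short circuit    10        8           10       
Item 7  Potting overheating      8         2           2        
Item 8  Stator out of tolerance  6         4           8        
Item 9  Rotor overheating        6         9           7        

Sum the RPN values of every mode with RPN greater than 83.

RPN = Severity × Occurrence × Detection:
  Item 1: 4 × 3 × 3 = 36
  Item 2: 5 × 5 × 3 = 75
  Item 3: 6 × 8 × 9 = 432
  Item 4: 7 × 6 × 2 = 84
  Item 5: 7 × 7 × 3 = 147
  Item 6: 10 × 8 × 10 = 800
  Item 7: 8 × 2 × 2 = 32
  Item 8: 6 × 4 × 8 = 192
  Item 9: 6 × 9 × 7 = 378
RPN > 83: Item 3 (432), Item 4 (84), Item 5 (147), Item 6 (800), Item 8 (192), Item 9 (378).
Sum: 432 + 84 + 147 + 800 + 192 + 378 = 2033.

2033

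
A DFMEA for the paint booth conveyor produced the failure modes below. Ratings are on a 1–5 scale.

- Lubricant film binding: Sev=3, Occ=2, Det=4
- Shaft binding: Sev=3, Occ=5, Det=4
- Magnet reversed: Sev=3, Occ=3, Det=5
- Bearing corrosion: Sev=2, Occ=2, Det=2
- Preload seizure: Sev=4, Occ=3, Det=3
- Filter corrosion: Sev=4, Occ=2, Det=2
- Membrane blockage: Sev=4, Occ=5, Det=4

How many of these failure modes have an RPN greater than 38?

3

RPN = Severity × Occurrence × Detection:
  Lubricant film binding: 3 × 2 × 4 = 24
  Shaft binding: 3 × 5 × 4 = 60
  Magnet reversed: 3 × 3 × 5 = 45
  Bearing corrosion: 2 × 2 × 2 = 8
  Preload seizure: 4 × 3 × 3 = 36
  Filter corrosion: 4 × 2 × 2 = 16
  Membrane blockage: 4 × 5 × 4 = 80
Modes with RPN > 38: Shaft binding (60), Magnet reversed (45), Membrane blockage (80) → 3.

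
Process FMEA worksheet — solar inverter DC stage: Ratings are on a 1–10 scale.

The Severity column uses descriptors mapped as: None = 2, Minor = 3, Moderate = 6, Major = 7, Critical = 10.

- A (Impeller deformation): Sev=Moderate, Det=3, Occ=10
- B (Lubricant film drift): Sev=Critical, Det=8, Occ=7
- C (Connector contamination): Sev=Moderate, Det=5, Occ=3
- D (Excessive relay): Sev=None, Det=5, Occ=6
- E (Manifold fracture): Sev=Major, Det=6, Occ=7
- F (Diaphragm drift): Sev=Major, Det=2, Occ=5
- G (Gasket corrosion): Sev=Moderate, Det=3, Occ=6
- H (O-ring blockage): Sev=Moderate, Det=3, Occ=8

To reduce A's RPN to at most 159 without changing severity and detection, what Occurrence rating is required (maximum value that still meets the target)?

A: S=6, O=10, D=3 → current RPN = 180.
Fixed product = 18. Need 18 × O ≤ 159, so O ≤ 159/18 = 8.83.
Maximum integer Occurrence rating = 8 (gives RPN 144; O=9 would give 162 > 159).

8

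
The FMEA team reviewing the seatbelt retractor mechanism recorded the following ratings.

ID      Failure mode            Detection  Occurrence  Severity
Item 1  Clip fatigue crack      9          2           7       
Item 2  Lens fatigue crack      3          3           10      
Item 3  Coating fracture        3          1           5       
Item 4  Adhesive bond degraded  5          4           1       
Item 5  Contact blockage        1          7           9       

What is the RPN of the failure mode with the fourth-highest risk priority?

20

RPN = Severity × Occurrence × Detection:
  Item 1: 7 × 2 × 9 = 126
  Item 2: 10 × 3 × 3 = 90
  Item 3: 5 × 1 × 3 = 15
  Item 4: 1 × 4 × 5 = 20
  Item 5: 9 × 7 × 1 = 63
Sorted descending: 126, 90, 63, 20, 15.
The fourth-highest RPN is 20 (Item 4).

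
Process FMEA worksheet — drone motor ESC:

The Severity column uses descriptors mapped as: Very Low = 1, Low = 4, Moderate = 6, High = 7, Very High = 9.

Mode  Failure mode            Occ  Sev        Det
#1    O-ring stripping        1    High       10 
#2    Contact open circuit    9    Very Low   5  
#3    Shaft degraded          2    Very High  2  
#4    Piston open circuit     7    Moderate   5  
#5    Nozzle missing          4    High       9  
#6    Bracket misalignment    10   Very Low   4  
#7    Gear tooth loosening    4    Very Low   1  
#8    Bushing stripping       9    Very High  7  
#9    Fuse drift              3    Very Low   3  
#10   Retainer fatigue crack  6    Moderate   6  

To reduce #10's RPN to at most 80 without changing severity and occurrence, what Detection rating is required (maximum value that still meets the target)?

#10: S=6, O=6, D=6 → current RPN = 216.
Fixed product = 36. Need 36 × D ≤ 80, so D ≤ 80/36 = 2.22.
Maximum integer Detection rating = 2 (gives RPN 72; D=3 would give 108 > 80).

2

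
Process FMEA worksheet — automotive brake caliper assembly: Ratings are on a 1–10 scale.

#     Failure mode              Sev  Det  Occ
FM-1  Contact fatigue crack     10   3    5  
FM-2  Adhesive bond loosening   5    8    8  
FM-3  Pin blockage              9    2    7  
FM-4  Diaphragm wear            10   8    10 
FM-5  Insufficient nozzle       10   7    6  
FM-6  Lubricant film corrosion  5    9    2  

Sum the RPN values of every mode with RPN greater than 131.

RPN = Severity × Occurrence × Detection:
  FM-1: 10 × 5 × 3 = 150
  FM-2: 5 × 8 × 8 = 320
  FM-3: 9 × 7 × 2 = 126
  FM-4: 10 × 10 × 8 = 800
  FM-5: 10 × 6 × 7 = 420
  FM-6: 5 × 2 × 9 = 90
RPN > 131: FM-1 (150), FM-2 (320), FM-4 (800), FM-5 (420).
Sum: 150 + 320 + 800 + 420 = 1690.

1690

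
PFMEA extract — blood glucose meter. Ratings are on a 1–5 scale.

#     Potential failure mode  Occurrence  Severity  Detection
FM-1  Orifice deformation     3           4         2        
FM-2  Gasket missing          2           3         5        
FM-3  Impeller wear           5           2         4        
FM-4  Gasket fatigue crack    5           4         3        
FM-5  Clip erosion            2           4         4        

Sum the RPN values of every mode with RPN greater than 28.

162

RPN = Severity × Occurrence × Detection:
  FM-1: 4 × 3 × 2 = 24
  FM-2: 3 × 2 × 5 = 30
  FM-3: 2 × 5 × 4 = 40
  FM-4: 4 × 5 × 3 = 60
  FM-5: 4 × 2 × 4 = 32
RPN > 28: FM-2 (30), FM-3 (40), FM-4 (60), FM-5 (32).
Sum: 30 + 40 + 60 + 32 = 162.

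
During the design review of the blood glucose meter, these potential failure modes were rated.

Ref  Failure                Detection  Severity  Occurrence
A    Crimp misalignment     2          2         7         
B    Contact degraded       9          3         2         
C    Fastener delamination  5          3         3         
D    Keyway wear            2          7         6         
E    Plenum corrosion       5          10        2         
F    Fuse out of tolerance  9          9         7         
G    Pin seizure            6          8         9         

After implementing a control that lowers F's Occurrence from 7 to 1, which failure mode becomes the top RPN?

G

RPN = Severity × Occurrence × Detection:
  A: 2 × 7 × 2 = 28
  B: 3 × 2 × 9 = 54
  C: 3 × 3 × 5 = 45
  D: 7 × 6 × 2 = 84
  E: 10 × 2 × 5 = 100
  F: 9 × 7 × 9 = 567
  G: 8 × 9 × 6 = 432
After action: F → 9 × 1 × 9 = 81.
Revised RPNs: G=432, E=100, D=84, F=81, B=54, C=45, A=28.
Highest is now G (432).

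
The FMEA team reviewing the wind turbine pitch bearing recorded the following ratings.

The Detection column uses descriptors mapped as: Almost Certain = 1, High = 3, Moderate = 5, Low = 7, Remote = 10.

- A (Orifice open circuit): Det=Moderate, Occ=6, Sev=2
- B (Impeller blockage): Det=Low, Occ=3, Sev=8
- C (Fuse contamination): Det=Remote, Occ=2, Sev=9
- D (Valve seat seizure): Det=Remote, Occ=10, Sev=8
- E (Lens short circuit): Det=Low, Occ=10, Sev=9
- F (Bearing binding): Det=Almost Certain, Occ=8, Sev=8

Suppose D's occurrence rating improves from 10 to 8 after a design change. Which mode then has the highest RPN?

D

RPN = Severity × Occurrence × Detection:
  A: 2 × 6 × 5 = 60
  B: 8 × 3 × 7 = 168
  C: 9 × 2 × 10 = 180
  D: 8 × 10 × 10 = 800
  E: 9 × 10 × 7 = 630
  F: 8 × 8 × 1 = 64
After action: D → 8 × 8 × 10 = 640.
Revised RPNs: D=640, E=630, C=180, B=168, F=64, A=60.
Highest is now D (640).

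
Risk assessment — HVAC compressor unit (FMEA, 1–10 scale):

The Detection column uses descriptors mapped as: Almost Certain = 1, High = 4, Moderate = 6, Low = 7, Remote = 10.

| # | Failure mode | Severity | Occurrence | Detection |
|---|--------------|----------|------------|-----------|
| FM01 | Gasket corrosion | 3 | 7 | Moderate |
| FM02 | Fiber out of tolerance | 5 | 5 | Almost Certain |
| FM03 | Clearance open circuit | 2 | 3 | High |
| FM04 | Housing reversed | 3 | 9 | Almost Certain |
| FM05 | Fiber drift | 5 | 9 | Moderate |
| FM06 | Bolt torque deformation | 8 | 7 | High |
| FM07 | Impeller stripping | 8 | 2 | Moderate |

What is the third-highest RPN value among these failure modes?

126

RPN = Severity × Occurrence × Detection:
  FM01: 3 × 7 × 6 = 126
  FM02: 5 × 5 × 1 = 25
  FM03: 2 × 3 × 4 = 24
  FM04: 3 × 9 × 1 = 27
  FM05: 5 × 9 × 6 = 270
  FM06: 8 × 7 × 4 = 224
  FM07: 8 × 2 × 6 = 96
Sorted descending: 270, 224, 126, 96, 27, 25, 24.
The third-highest RPN is 126 (FM01).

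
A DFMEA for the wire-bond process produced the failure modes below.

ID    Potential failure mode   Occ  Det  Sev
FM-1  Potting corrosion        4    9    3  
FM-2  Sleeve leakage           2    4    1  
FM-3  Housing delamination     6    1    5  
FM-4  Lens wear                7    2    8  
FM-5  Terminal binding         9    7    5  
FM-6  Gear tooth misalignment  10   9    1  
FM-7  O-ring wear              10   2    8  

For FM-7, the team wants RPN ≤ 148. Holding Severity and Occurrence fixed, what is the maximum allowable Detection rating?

FM-7: S=8, O=10, D=2 → current RPN = 160.
Fixed product = 80. Need 80 × D ≤ 148, so D ≤ 148/80 = 1.85.
Maximum integer Detection rating = 1 (gives RPN 80; D=2 would give 160 > 148).

1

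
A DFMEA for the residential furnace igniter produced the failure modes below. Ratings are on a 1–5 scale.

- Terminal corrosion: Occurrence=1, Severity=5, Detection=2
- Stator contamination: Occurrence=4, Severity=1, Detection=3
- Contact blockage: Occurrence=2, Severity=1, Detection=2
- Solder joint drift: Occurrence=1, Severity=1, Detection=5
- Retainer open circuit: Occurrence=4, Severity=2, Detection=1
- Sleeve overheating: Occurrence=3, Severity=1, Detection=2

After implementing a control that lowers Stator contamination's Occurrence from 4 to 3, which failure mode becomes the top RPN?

Terminal corrosion

RPN = Severity × Occurrence × Detection:
  Terminal corrosion: 5 × 1 × 2 = 10
  Stator contamination: 1 × 4 × 3 = 12
  Contact blockage: 1 × 2 × 2 = 4
  Solder joint drift: 1 × 1 × 5 = 5
  Retainer open circuit: 2 × 4 × 1 = 8
  Sleeve overheating: 1 × 3 × 2 = 6
After action: Stator contamination → 1 × 3 × 3 = 9.
Revised RPNs: Terminal corrosion=10, Stator contamination=9, Retainer open circuit=8, Sleeve overheating=6, Solder joint drift=5, Contact blockage=4.
Highest is now Terminal corrosion (10).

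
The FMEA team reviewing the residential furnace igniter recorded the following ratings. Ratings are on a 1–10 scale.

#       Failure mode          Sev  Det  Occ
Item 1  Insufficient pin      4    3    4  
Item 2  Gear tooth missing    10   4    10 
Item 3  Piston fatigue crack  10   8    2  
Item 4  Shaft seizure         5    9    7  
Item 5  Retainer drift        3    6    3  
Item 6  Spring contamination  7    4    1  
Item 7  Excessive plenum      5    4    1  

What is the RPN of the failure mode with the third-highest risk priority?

RPN = Severity × Occurrence × Detection:
  Item 1: 4 × 4 × 3 = 48
  Item 2: 10 × 10 × 4 = 400
  Item 3: 10 × 2 × 8 = 160
  Item 4: 5 × 7 × 9 = 315
  Item 5: 3 × 3 × 6 = 54
  Item 6: 7 × 1 × 4 = 28
  Item 7: 5 × 1 × 4 = 20
Sorted descending: 400, 315, 160, 54, 48, 28, 20.
The third-highest RPN is 160 (Item 3).

160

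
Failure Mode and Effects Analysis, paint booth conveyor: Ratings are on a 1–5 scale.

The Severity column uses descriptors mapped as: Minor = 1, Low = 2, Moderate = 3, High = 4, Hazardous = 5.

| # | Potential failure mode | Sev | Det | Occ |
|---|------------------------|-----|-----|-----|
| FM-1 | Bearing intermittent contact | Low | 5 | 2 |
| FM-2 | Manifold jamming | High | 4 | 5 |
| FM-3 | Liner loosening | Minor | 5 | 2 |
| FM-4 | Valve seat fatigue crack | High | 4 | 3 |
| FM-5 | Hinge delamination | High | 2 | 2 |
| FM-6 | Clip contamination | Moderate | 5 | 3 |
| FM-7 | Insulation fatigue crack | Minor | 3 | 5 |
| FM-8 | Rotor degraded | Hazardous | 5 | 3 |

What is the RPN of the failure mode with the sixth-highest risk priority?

RPN = Severity × Occurrence × Detection:
  FM-1: 2 × 2 × 5 = 20
  FM-2: 4 × 5 × 4 = 80
  FM-3: 1 × 2 × 5 = 10
  FM-4: 4 × 3 × 4 = 48
  FM-5: 4 × 2 × 2 = 16
  FM-6: 3 × 3 × 5 = 45
  FM-7: 1 × 5 × 3 = 15
  FM-8: 5 × 3 × 5 = 75
Sorted descending: 80, 75, 48, 45, 20, 16, 15, 10.
The sixth-highest RPN is 16 (FM-5).

16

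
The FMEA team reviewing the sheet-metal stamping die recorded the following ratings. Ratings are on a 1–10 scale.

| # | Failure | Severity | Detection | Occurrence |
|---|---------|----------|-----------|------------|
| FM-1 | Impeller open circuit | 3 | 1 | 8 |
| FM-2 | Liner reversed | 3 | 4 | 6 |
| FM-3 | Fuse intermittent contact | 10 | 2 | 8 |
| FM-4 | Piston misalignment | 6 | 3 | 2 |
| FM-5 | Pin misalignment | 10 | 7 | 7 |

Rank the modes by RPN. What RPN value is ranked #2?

160

RPN = Severity × Occurrence × Detection:
  FM-1: 3 × 8 × 1 = 24
  FM-2: 3 × 6 × 4 = 72
  FM-3: 10 × 8 × 2 = 160
  FM-4: 6 × 2 × 3 = 36
  FM-5: 10 × 7 × 7 = 490
Sorted descending: 490, 160, 72, 36, 24.
The second-highest RPN is 160 (FM-3).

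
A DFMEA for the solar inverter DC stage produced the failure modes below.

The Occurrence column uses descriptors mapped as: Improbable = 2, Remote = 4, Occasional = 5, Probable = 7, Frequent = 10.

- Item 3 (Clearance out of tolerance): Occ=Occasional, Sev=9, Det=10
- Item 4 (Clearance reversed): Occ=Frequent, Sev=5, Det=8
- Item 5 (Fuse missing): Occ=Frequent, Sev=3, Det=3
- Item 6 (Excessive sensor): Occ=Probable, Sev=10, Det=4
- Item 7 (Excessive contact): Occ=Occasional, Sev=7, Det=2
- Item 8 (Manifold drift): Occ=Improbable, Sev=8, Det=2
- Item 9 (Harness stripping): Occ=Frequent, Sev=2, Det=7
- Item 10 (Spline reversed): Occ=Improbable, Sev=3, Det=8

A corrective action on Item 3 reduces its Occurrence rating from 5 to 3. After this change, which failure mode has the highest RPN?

Item 4

RPN = Severity × Occurrence × Detection:
  Item 3: 9 × 5 × 10 = 450
  Item 4: 5 × 10 × 8 = 400
  Item 5: 3 × 10 × 3 = 90
  Item 6: 10 × 7 × 4 = 280
  Item 7: 7 × 5 × 2 = 70
  Item 8: 8 × 2 × 2 = 32
  Item 9: 2 × 10 × 7 = 140
  Item 10: 3 × 2 × 8 = 48
After action: Item 3 → 9 × 3 × 10 = 270.
Revised RPNs: Item 4=400, Item 6=280, Item 3=270, Item 9=140, Item 5=90, Item 7=70, Item 10=48, Item 8=32.
Highest is now Item 4 (400).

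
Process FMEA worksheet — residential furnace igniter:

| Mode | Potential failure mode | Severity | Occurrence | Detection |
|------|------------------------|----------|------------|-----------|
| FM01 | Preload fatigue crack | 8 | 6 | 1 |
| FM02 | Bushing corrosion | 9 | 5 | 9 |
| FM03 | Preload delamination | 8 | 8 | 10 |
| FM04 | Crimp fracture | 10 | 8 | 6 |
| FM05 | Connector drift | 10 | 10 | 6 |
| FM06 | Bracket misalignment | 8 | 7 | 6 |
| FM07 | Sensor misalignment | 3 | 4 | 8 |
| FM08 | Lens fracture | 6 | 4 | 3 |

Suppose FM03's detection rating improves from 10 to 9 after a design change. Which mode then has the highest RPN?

RPN = Severity × Occurrence × Detection:
  FM01: 8 × 6 × 1 = 48
  FM02: 9 × 5 × 9 = 405
  FM03: 8 × 8 × 10 = 640
  FM04: 10 × 8 × 6 = 480
  FM05: 10 × 10 × 6 = 600
  FM06: 8 × 7 × 6 = 336
  FM07: 3 × 4 × 8 = 96
  FM08: 6 × 4 × 3 = 72
After action: FM03 → 8 × 8 × 9 = 576.
Revised RPNs: FM05=600, FM03=576, FM04=480, FM02=405, FM06=336, FM07=96, FM08=72, FM01=48.
Highest is now FM05 (600).

FM05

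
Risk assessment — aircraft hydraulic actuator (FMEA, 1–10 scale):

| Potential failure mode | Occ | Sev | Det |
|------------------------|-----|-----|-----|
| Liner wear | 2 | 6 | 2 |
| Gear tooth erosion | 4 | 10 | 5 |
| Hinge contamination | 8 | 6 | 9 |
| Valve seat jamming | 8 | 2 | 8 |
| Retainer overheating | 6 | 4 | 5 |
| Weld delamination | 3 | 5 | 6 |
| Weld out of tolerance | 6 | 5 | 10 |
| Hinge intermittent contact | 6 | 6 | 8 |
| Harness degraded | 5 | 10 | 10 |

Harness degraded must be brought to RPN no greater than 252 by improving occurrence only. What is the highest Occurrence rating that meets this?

2

Harness degraded: S=10, O=5, D=10 → current RPN = 500.
Fixed product = 100. Need 100 × O ≤ 252, so O ≤ 252/100 = 2.52.
Maximum integer Occurrence rating = 2 (gives RPN 200; O=3 would give 300 > 252).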